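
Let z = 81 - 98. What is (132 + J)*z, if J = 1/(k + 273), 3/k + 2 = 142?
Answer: -85774792/38223 ≈ -2244.1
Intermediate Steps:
k = 3/140 (k = 3/(-2 + 142) = 3/140 ≈ 0.021429)
z = -17
J = 140/38223 (J = 1/(3/140 + 273) = 1/(38223/140) = 140/38223 ≈ 0.0036627)
(132 + J)*z = (132 + 140/38223)*(-17) = (5045576/38223)*(-17) = -85774792/38223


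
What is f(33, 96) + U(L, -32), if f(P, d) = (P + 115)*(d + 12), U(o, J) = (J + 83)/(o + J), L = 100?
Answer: 63939/4 ≈ 15985.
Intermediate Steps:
U(o, J) = (83 + J)/(J + o)
f(P, d) = (12 + d)*(115 + P) (f(P, d) = (115 + P)*(12 + d) = (12 + d)*(115 + P))
f(33, 96) + U(L, -32) = (1380 + 12*33 + 115*96 + 33*96) + (83 - 32)/(-32 + 100) = (1380 + 396 + 11040 + 3168) + 51/68 = 15984 + (1/68)*51 = 15984 + ¾ = 63939/4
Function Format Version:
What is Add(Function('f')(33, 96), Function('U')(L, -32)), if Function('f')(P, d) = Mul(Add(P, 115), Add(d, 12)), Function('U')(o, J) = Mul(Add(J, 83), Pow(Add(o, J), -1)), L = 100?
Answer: Rational(63939, 4) ≈ 15985.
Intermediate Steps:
Function('U')(o, J) = Mul(Pow(Add(J, o), -1), Add(83, J)) (Function('U')(o, J) = Mul(Add(83, J), Pow(Add(J, o), -1)) = Mul(Pow(Add(J, o), -1), Add(83, J)))
Function('f')(P, d) = Mul(Add(12, d), Add(115, P)) (Function('f')(P, d) = Mul(Add(115, P), Add(12, d)) = Mul(Add(12, d), Add(115, P)))
Add(Function('f')(33, 96), Function('U')(L, -32)) = Add(Add(1380, Mul(12, 33), Mul(115, 96), Mul(33, 96)), Mul(Pow(Add(-32, 100), -1), Add(83, -32))) = Add(Add(1380, 396, 11040, 3168), Mul(Pow(68, -1), 51)) = Add(15984, Mul(Rational(1, 68), 51)) = Add(15984, Rational(3, 4)) = Rational(63939, 4)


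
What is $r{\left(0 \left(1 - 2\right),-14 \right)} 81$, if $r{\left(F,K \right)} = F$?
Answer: $0$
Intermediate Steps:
$r{\left(0 \left(1 - 2\right),-14 \right)} 81 = 0 \left(1 - 2\right) 81 = 0 \left(-1\right) 81 = 0 \cdot 81 = 0$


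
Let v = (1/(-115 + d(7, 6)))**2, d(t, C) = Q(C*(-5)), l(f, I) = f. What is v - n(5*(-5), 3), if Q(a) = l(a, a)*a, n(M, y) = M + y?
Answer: 13556951/616225 ≈ 22.000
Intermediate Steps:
Q(a) = a**2 (Q(a) = a*a = a**2)
d(t, C) = 25*C**2 (d(t, C) = (C*(-5))**2 = (-5*C)**2 = 25*C**2)
v = 1/616225 (v = (1/(-115 + 25*6**2))**2 = (1/(-115 + 25*36))**2 = (1/(-115 + 900))**2 = (1/785)**2 = 1/616225 ≈ 1.6228e-6)
v - n(5*(-5), 3) = 1/616225 - (5*(-5) + 3) = 1/616225 - (-25 + 3) = 1/616225 - 1*(-22) = 1/616225 + 22 = 13556951/616225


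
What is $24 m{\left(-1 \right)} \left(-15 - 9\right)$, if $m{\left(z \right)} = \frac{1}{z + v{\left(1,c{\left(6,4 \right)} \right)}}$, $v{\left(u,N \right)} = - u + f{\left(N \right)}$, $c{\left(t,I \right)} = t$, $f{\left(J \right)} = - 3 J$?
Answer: $\frac{144}{5} \approx 28.8$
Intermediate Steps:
$v{\left(u,N \right)} = - u - 3 N$
$m{\left(z \right)} = \frac{1}{-19 + z}$ ($m{\left(z \right)} = \frac{1}{z - 19} = \frac{1}{-19 + z}$)
$24 m{\left(-1 \right)} \left(-15 - 9\right) = \frac{24}{-19 - 1} \left(-15 - 9\right) = \frac{24}{-20} \left(-24\right) = 24 \left(- \frac{1}{20}\right) \left(-24\right) = \left(- \frac{6}{5}\right) \left(-24\right) = \frac{144}{5}$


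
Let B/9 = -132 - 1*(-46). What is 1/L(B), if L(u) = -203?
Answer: -1/203 ≈ -0.0049261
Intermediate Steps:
B = -774 (B = 9*(-132 - 1*(-46)) = 9*(-132 + 46) = 9*(-86) = -774)
1/L(B) = 1/(-203) = -1/203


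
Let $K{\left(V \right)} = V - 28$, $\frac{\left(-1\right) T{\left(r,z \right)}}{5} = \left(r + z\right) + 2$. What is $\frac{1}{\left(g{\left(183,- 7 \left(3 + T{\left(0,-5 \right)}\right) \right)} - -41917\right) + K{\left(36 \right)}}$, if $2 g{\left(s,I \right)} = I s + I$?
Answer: $\frac{1}{30333} \approx 3.2967 \cdot 10^{-5}$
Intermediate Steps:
$T{\left(r,z \right)} = -10 - 5 r - 5 z$ ($T{\left(r,z \right)} = - 5 \left(\left(r + z\right) + 2\right) = - 5 \left(2 + r + z\right) = -10 - 5 r - 5 z$)
$K{\left(V \right)} = -28 + V$ ($K{\left(V \right)} = V - 28 = -28 + V$)
$g{\left(s,I \right)} = \frac{I}{2} + \frac{I s}{2}$ ($g{\left(s,I \right)} = \frac{I s + I}{2} = \frac{I + I s}{2} = \frac{I}{2} + \frac{I s}{2}$)
$\frac{1}{\left(g{\left(183,- 7 \left(3 + T{\left(0,-5 \right)}\right) \right)} - -41917\right) + K{\left(36 \right)}} = \frac{1}{\left(\frac{- 7 \left(3 - -15\right) \left(1 + 183\right)}{2} - -41917\right) + \left(-28 + 36\right)} = \frac{1}{\left(\frac{1}{2} \left(- 7 \left(3 + \left(-10 + 0 + 25\right)\right)\right) 184 + 41917\right) + 8} = \frac{1}{\left(\frac{1}{2} \left(- 7 \left(3 + 15\right)\right) 184 + 41917\right) + 8} = \frac{1}{\left(\frac{1}{2} \left(\left(-7\right) 18\right) 184 + 41917\right) + 8} = \frac{1}{\left(\frac{1}{2} \left(-126\right) 184 + 41917\right) + 8} = \frac{1}{\left(-11592 + 41917\right) + 8} = \frac{1}{30325 + 8} = \frac{1}{30333}$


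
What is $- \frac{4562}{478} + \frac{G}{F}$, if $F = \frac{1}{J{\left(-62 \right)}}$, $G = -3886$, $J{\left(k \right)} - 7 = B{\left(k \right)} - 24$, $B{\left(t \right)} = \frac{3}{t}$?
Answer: $\frac{490775778}{7409} \approx 66241.0$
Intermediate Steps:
$J{\left(k \right)} = -17 + \frac{3}{k}$ ($J{\left(k \right)} = 7 - \left(24 - \frac{3}{k}\right) = -17 + \frac{3}{k}$)
$F = - \frac{62}{1057}$ ($F = \frac{1}{-17 + \frac{3}{-62}} = \frac{1}{-17 + 3 \left(- \frac{1}{62}\right)} = \frac{1}{-17 - \frac{3}{62}} = \frac{1}{- \frac{1057}{62}} = - \frac{62}{1057} \approx -0.058657$)
$- \frac{4562}{478} + \frac{G}{F} = - \frac{4562}{478} - \frac{3886}{- \frac{62}{1057}} = \left(-4562\right) \frac{1}{478} - - \frac{2053751}{31} = - \frac{2281}{239} + \frac{2053751}{31} = \frac{490775778}{7409}$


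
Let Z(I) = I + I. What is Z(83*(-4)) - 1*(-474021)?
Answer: 473357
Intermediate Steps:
Z(I) = 2*I
Z(83*(-4)) - 1*(-474021) = 2*(83*(-4)) - 1*(-474021) = 2*(-332) + 474021 = -664 + 474021 = 473357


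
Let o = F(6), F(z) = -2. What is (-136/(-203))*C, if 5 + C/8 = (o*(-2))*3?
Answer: 1088/29 ≈ 37.517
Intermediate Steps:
o = -2
C = 56 (C = -40 + 8*(-2*(-2)*3) = -40 + 8*(4*3) = -40 + 8*12 = -40 + 96 = 56)
(-136/(-203))*C = -136/(-203)*56 = -136*(-1/203)*56 = (136/203)*56 = 1088/29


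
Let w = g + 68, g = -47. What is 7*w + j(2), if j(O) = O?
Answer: 149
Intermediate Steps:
w = 21 (w = -47 + 68 = 21)
7*w + j(2) = 7*21 + 2 = 147 + 2 = 149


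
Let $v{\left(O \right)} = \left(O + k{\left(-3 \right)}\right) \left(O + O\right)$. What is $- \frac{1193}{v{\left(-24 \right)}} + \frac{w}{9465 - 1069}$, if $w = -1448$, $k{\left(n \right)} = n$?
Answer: $- \frac{2973259}{2720304} \approx -1.093$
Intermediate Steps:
$v{\left(O \right)} = 2 O \left(-3 + O\right)$ ($v{\left(O \right)} = \left(O - 3\right) \left(O + O\right) = \left(-3 + O\right) 2 O = 2 O \left(-3 + O\right)$)
$- \frac{1193}{v{\left(-24 \right)}} + \frac{w}{9465 - 1069} = - \frac{1193}{2 \left(-24\right) \left(-3 - 24\right)} - \frac{1448}{9465 - 1069} = - \frac{1193}{2 \left(-24\right) \left(-27\right)} - \frac{1448}{9465 - 1069} = - \frac{1193}{1296} - \frac{1448}{8396} = \left(-1193\right) \frac{1}{1296} - \frac{362}{2099} = - \frac{1193}{1296} - \frac{362}{2099} = - \frac{2973259}{2720304}$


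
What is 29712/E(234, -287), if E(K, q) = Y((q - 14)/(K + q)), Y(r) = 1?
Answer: 29712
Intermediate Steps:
E(K, q) = 1
29712/E(234, -287) = 29712/1 = 29712*1 = 29712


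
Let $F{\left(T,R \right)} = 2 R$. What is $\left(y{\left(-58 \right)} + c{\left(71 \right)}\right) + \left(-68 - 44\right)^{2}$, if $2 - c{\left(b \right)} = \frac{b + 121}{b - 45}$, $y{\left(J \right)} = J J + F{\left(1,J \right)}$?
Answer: $\frac{205226}{13} \approx 15787.0$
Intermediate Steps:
$y{\left(J \right)} = J^{2} + 2 J$ ($y{\left(J \right)} = J J + 2 J = J^{2} + 2 J$)
$c{\left(b \right)} = 2 - \frac{121 + b}{-45 + b}$ ($c{\left(b \right)} = 2 - \frac{b + 121}{b - 45} = 2 - \frac{121 + b}{-45 + b}$)
$\left(y{\left(-58 \right)} + c{\left(71 \right)}\right) + \left(-68 - 44\right)^{2} = \left(- 58 \left(2 - 58\right) + \frac{-211 + 71}{-45 + 71}\right) + \left(-68 - 44\right)^{2} = \left(\left(-58\right) \left(-56\right) + \frac{1}{26} \left(-140\right)\right) + \left(-112\right)^{2} = \left(3248 + \frac{1}{26} \left(-140\right)\right) + 12544 = \left(3248 - \frac{70}{13}\right) + 12544 = \frac{42154}{13} + 12544 = \frac{205226}{13}$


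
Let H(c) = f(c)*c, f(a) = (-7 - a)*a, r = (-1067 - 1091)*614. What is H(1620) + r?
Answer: -4271223812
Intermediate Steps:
r = -1325012 (r = -2158*614 = -1325012)
f(a) = a*(-7 - a)
H(c) = -c**2*(7 + c) (H(c) = (-c*(7 + c))*c = -c**2*(7 + c))
H(1620) + r = 1620**2*(-7 - 1*1620) - 1325012 = 2624400*(-7 - 1620) - 1325012 = 2624400*(-1627) - 1325012 = -4269898800 - 1325012 = -4271223812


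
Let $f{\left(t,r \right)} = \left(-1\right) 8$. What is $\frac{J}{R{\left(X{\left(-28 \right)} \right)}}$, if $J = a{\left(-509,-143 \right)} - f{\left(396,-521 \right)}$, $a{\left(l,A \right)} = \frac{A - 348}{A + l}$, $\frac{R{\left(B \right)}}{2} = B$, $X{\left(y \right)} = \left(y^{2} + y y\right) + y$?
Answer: $\frac{5707}{2008160} \approx 0.0028419$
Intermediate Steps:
$f{\left(t,r \right)} = -8$
$X{\left(y \right)} = y + 2 y^{2}$ ($X{\left(y \right)} = \left(y^{2} + y^{2}\right) + y = 2 y^{2} + y = y + 2 y^{2}$)
$R{\left(B \right)} = 2 B$
$a{\left(l,A \right)} = \frac{-348 + A}{A + l}$
$J = \frac{5707}{652}$ ($J = \frac{-348 - 143}{-143 - 509} - -8 = \frac{1}{-652} \left(-491\right) + 8 = \left(- \frac{1}{652}\right) \left(-491\right) + 8 = \frac{491}{652} + 8 = \frac{5707}{652} \approx 8.7531$)
$\frac{J}{R{\left(X{\left(-28 \right)} \right)}} = \frac{5707}{652 \cdot 2 \left(- 28 \left(1 + 2 \left(-28\right)\right)\right)} = \frac{5707}{652 \cdot 2 \left(- 28 \left(1 - 56\right)\right)} = \frac{5707}{652 \cdot 2 \left(\left(-28\right) \left(-55\right)\right)} = \frac{5707}{652 \cdot 2 \cdot 1540} = \frac{5707}{652 \cdot 3080} = \frac{5707}{652} \cdot \frac{1}{3080} = \frac{5707}{2008160}$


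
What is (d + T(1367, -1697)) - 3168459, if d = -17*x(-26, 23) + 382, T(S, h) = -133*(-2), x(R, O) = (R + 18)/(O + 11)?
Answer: -3167807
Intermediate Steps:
x(R, O) = (18 + R)/(11 + O)
T(S, h) = 266
d = 386 (d = -17*(18 - 26)/(11 + 23) + 382 = -17*(-8)/34 + 382 = -(-8)/2 + 382 = -17*(-4/17) + 382 = 4 + 382 = 386)
(d + T(1367, -1697)) - 3168459 = (386 + 266) - 3168459 = 652 - 3168459 = -3167807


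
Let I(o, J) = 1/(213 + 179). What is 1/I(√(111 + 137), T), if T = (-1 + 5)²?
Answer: 392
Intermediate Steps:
T = 16 (T = 4² = 16)
I(o, J) = 1/392
1/I(√(111 + 137), T) = 1/(1/392) = 392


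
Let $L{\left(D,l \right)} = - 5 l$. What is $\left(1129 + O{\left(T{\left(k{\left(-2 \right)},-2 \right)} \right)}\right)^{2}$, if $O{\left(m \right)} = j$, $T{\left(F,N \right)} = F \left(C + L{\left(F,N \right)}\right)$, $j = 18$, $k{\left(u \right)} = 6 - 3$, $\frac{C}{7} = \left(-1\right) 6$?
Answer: $1315609$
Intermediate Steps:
$C = -42$ ($C = 7 \left(\left(-1\right) 6\right) = 7 \left(-6\right) = -42$)
$k{\left(u \right)} = 3$ ($k{\left(u \right)} = 6 - 3 = 3$)
$T{\left(F,N \right)} = F \left(-42 - 5 N\right)$
$O{\left(m \right)} = 18$
$\left(1129 + O{\left(T{\left(k{\left(-2 \right)},-2 \right)} \right)}\right)^{2} = \left(1129 + 18\right)^{2} = 1147^{2} = 1315609$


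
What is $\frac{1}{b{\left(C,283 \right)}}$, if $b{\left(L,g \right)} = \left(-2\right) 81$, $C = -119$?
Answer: $- \frac{1}{162} \approx -0.0061728$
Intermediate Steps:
$b{\left(L,g \right)} = -162$
$\frac{1}{b{\left(C,283 \right)}} = \frac{1}{-162} = - \frac{1}{162}$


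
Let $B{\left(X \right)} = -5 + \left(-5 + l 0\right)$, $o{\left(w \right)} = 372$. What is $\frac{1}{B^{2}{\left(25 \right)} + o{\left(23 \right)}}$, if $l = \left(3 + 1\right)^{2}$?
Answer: $\frac{1}{472} \approx 0.0021186$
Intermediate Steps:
$l = 16$ ($l = 4^{2} = 16$)
$B{\left(X \right)} = -10$ ($B{\left(X \right)} = -5 + \left(-5 + 16 \cdot 0\right) = -5 + \left(-5 + 0\right) = -5 - 5 = -10$)
$\frac{1}{B^{2}{\left(25 \right)} + o{\left(23 \right)}} = \frac{1}{\left(-10\right)^{2} + 372} = \frac{1}{100 + 372} = \frac{1}{472}$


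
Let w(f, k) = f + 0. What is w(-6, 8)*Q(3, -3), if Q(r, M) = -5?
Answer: 30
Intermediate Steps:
w(f, k) = f
w(-6, 8)*Q(3, -3) = -6*(-5) = 30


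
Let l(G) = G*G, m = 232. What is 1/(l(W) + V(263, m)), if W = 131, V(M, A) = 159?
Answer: 1/17320 ≈ 5.7737e-5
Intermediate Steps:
l(G) = G**2
1/(l(W) + V(263, m)) = 1/(131**2 + 159) = 1/(17161 + 159) = 1/17320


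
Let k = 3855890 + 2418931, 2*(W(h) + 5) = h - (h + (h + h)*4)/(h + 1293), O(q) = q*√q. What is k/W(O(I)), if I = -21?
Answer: 12549642*(7*√21 + 431*I)/(13*(-569*I + 686*√21)) ≈ -13658.0 + 1.2988e+5*I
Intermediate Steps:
O(q) = q^(3/2)
W(h) = -5 + h/2 - 9*h/(2*(1293 + h)) (W(h) = -5 + (h - (h + (h + h)*4)/(h + 1293))/2 = -5 + (h - (h + (2*h)*4)/(1293 + h))/2 = -5 + (h - (h + 8*h)/(1293 + h))/2 = -5 + (h - 9*h/(1293 + h))/2 = -5 + (h/2 - 9*h/(2*(1293 + h))) = -5 + h/2 - 9*h/(2*(1293 + h)))
k = 6274821
k/W(O(I)) = 6274821/(((-12930 + ((-21)^(3/2))² + 1274*(-21)^(3/2))/(2*(1293 + (-21)^(3/2))))) = 6274821/(((-12930 + (-21*I*√21)² + 1274*(-21*I*√21))/(2*(1293 - 21*I*√21)))) = 6274821/(((-12930 - 9261 - 26754*I*√21)/(2*(1293 - 21*I*√21)))) = 6274821/(((-22191 - 26754*I*√21)/(2*(1293 - 21*I*√21)))) = 6274821*(2*(1293 - 21*I*√21)/(-22191 - 26754*I*√21)) = 12549642*(1293 - 21*I*√21)/(-22191 - 26754*I*√21)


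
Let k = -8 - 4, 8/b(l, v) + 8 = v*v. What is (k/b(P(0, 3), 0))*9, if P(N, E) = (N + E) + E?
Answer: 108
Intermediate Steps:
P(N, E) = N + 2*E (P(N, E) = (E + N) + E = N + 2*E)
b(l, v) = 8/(-8 + v²) (b(l, v) = 8/(-8 + v*v) = 8/(-8 + v²))
k = -12
(k/b(P(0, 3), 0))*9 = (-12/(8/(-8 + 0²)))*9 = (-12/(8/(-8 + 0)))*9 = (-12/(8/(-8)))*9 = (-12/(8*(-⅛)))*9 = (-12/(-1))*9 = -1*(-12)*9 = 12*9 = 108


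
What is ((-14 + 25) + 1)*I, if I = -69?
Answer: -828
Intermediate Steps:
((-14 + 25) + 1)*I = ((-14 + 25) + 1)*(-69) = (11 + 1)*(-69) = 12*(-69) = -828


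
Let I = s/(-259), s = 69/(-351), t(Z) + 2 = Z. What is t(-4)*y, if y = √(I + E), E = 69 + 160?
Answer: -2*√23364993470/3367 ≈ -90.797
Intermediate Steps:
t(Z) = -2 + Z
s = -23/117 (s = 69*(-1/351) = -23/117 ≈ -0.19658)
E = 229
I = 23/30303 (I = -23/117/(-259) = -23/117*(-1/259) = 23/30303 ≈ 0.00075900)
y = √23364993470/10101 (y = √(23/30303 + 229) = √(6939410/30303) = √23364993470/10101 ≈ 15.133)
t(-4)*y = (-2 - 4)*(√23364993470/10101) = -2*√23364993470/3367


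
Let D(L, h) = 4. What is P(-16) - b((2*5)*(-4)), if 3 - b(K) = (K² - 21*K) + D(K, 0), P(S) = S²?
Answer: 2697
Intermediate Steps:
b(K) = -1 - K² + 21*K (b(K) = 3 - ((K² - 21*K) + 4) = 3 - (4 + K² - 21*K) = 3 + (-4 - K² + 21*K) = -1 - K² + 21*K)
P(-16) - b((2*5)*(-4)) = (-16)² - (-1 - ((2*5)*(-4))² + 21*((2*5)*(-4))) = 256 - (-1 - (10*(-4))² + 21*(10*(-4))) = 256 - (-1 - 1*(-40)² + 21*(-40)) = 256 - (-1 - 1*1600 - 840) = 256 - (-1 - 1600 - 840) = 256 - 1*(-2441) = 256 + 2441 = 2697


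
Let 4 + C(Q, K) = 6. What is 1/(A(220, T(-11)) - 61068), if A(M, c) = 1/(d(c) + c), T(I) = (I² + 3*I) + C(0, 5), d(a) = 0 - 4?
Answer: -86/5251847 ≈ -1.6375e-5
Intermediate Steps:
d(a) = -4
C(Q, K) = 2 (C(Q, K) = -4 + 6 = 2)
T(I) = 2 + I² + 3*I (T(I) = (I² + 3*I) + 2 = 2 + I² + 3*I)
A(M, c) = 1/(-4 + c)
1/(A(220, T(-11)) - 61068) = 1/(1/(-4 + (2 + (-11)² + 3*(-11))) - 61068) = 1/(1/(-4 + (2 + 121 - 33)) - 61068) = 1/(1/(-4 + 90) - 61068) = 1/(1/86 - 61068) = 1/(-5251847/86) = -86/5251847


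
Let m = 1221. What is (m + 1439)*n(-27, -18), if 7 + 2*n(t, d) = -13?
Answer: -26600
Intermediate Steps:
n(t, d) = -10 (n(t, d) = -7/2 + (1/2)*(-13) = -7/2 - 13/2 = -10)
(m + 1439)*n(-27, -18) = (1221 + 1439)*(-10) = 2660*(-10) = -26600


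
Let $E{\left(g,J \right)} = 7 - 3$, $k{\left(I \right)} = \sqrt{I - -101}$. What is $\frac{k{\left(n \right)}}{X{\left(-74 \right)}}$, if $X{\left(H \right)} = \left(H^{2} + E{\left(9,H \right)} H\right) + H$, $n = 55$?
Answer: $\frac{\sqrt{39}}{2553} \approx 0.0024461$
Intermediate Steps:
$k{\left(I \right)} = \sqrt{101 + I}$ ($k{\left(I \right)} = \sqrt{I + 101} = \sqrt{101 + I}$)
$E{\left(g,J \right)} = 4$
$X{\left(H \right)} = H^{2} + 5 H$ ($X{\left(H \right)} = \left(H^{2} + 4 H\right) + H = H^{2} + 5 H$)
$\frac{k{\left(n \right)}}{X{\left(-74 \right)}} = \frac{\sqrt{101 + 55}}{\left(-74\right) \left(5 - 74\right)} = \frac{\sqrt{156}}{\left(-74\right) \left(-69\right)} = \frac{2 \sqrt{39}}{5106} = 2 \sqrt{39} \cdot \frac{1}{5106} = \frac{\sqrt{39}}{2553}$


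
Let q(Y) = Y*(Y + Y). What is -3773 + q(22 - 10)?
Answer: -3485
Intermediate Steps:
q(Y) = 2*Y² (q(Y) = Y*(2*Y) = 2*Y²)
-3773 + q(22 - 10) = -3773 + 2*(22 - 10)² = -3773 + 2*12² = -3773 + 2*144 = -3773 + 288 = -3485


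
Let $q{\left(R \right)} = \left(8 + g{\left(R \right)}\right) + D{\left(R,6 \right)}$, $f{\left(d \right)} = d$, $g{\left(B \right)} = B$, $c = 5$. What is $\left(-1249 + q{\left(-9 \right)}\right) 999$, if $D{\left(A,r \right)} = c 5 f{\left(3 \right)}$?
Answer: $-1173825$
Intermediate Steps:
$D{\left(A,r \right)} = 75$ ($D{\left(A,r \right)} = 5 \cdot 5 \cdot 3 = 25 \cdot 3 = 75$)
$q{\left(R \right)} = 83 + R$ ($q{\left(R \right)} = \left(8 + R\right) + 75 = 83 + R$)
$\left(-1249 + q{\left(-9 \right)}\right) 999 = \left(-1249 + \left(83 - 9\right)\right) 999 = \left(-1249 + 74\right) 999 = \left(-1175\right) 999 = -1173825$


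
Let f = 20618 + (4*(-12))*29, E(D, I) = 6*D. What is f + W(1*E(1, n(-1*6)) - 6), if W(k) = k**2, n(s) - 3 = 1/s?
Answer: 19226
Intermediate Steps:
n(s) = 3 + 1/s
f = 19226 (f = 20618 - 48*29 = 20618 - 1392 = 19226)
f + W(1*E(1, n(-1*6)) - 6) = 19226 + (1*(6*1) - 6)**2 = 19226 + (1*6 - 6)**2 = 19226 + (6 - 6)**2 = 19226 + 0**2 = 19226 + 0 = 19226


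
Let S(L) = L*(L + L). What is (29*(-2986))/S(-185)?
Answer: -43297/34225 ≈ -1.2651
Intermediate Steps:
S(L) = 2*L² (S(L) = L*(2*L) = 2*L²)
(29*(-2986))/S(-185) = (29*(-2986))/((2*(-185)²)) = -86594/(2*34225) = -86594/68450 = -86594*1/68450 = -43297/34225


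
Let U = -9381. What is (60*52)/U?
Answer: -1040/3127 ≈ -0.33259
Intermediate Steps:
(60*52)/U = (60*52)/(-9381) = 3120*(-1/9381) = -1040/3127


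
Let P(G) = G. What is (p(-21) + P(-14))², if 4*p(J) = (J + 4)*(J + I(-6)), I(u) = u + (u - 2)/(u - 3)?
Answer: 12187081/1296 ≈ 9403.6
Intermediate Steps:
I(u) = u + (-2 + u)/(-3 + u)
p(J) = (4 + J)*(-46/9 + J)/4 (p(J) = ((J + 4)*(J + (-2 + (-6)² - 2*(-6))/(-3 - 6)))/4 = ((4 + J)*(J + (-2 + 36 + 12)/(-9)))/4 = ((4 + J)*(J - ⅑*46))/4 = ((4 + J)*(J - 46/9))/4 = ((4 + J)*(-46/9 + J))/4 = (4 + J)*(-46/9 + J)/4)
(p(-21) + P(-14))² = ((-46/9 - 5/18*(-21) + (¼)*(-21)²) - 14)² = ((-46/9 + 35/6 + (¼)*441) - 14)² = ((-46/9 + 35/6 + 441/4) - 14)² = (3995/36 - 14)² = (3491/36)² = 12187081/1296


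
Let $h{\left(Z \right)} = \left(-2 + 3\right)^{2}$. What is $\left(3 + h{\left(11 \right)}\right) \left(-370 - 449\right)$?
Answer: $-3276$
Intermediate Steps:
$h{\left(Z \right)} = 1$ ($h{\left(Z \right)} = 1^{2} = 1$)
$\left(3 + h{\left(11 \right)}\right) \left(-370 - 449\right) = \left(3 + 1\right) \left(-370 - 449\right) = 4 \left(-819\right) = -3276$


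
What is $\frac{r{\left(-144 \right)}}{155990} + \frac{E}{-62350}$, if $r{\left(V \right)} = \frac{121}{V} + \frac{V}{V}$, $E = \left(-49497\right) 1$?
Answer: $\frac{111183076637}{140054061600} \approx 0.79386$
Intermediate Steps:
$E = -49497$
$r{\left(V \right)} = 1 + \frac{121}{V}$ ($r{\left(V \right)} = \frac{121}{V} + 1 = 1 + \frac{121}{V}$)
$\frac{r{\left(-144 \right)}}{155990} + \frac{E}{-62350} = \frac{\frac{1}{-144} \left(121 - 144\right)}{155990} - \frac{49497}{-62350} = \left(- \frac{1}{144}\right) \left(-23\right) \frac{1}{155990} - - \frac{49497}{62350} = \frac{23}{144} \cdot \frac{1}{155990} + \frac{49497}{62350} = \frac{23}{22462560} + \frac{49497}{62350} = \frac{111183076637}{140054061600}$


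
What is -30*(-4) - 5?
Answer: 115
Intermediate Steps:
-30*(-4) - 5 = 120 - 5 = 115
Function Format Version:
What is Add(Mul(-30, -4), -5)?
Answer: 115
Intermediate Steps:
Add(Mul(-30, -4), -5) = Add(120, -5) = 115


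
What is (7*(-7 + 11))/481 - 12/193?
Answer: -368/92833 ≈ -0.0039641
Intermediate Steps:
(7*(-7 + 11))/481 - 12/193 = (7*4)*(1/481) - 12*1/193 = 28*(1/481) - 12/193 = 28/481 - 12/193 = -368/92833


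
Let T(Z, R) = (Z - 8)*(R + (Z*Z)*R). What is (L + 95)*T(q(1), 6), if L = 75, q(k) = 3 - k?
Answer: -30600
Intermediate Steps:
T(Z, R) = (-8 + Z)*(R + R*Z**2) (T(Z, R) = (-8 + Z)*(R + Z**2*R) = (-8 + Z)*(R + R*Z**2))
(L + 95)*T(q(1), 6) = (75 + 95)*(6*(-8 + (3 - 1*1) + (3 - 1*1)**3 - 8*(3 - 1*1)**2)) = 170*(6*(-8 + (3 - 1) + (3 - 1)**3 - 8*(3 - 1)**2)) = 170*(6*(-8 + 2 + 2**3 - 8*2**2)) = 170*(6*(-8 + 2 + 8 - 8*4)) = 170*(6*(-8 + 2 + 8 - 32)) = 170*(6*(-30)) = 170*(-180) = -30600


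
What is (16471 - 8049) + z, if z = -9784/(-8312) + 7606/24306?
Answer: 106363130510/12626967 ≈ 8423.5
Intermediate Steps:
z = 18814436/12626967 (z = -9784*(-1/8312) + 7606*(1/24306) = 1223/1039 + 3803/12153 = 18814436/12626967 ≈ 1.4900)
(16471 - 8049) + z = (16471 - 8049) + 18814436/12626967 = 8422 + 18814436/12626967 = 106363130510/12626967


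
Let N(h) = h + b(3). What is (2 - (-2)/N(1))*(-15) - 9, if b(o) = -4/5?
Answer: -189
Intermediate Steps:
b(o) = -⅘ (b(o) = -4*⅕ = -⅘)
N(h) = -⅘ + h (N(h) = h - ⅘ = -⅘ + h)
(2 - (-2)/N(1))*(-15) - 9 = (2 - (-2)/(-⅘ + 1))*(-15) - 9 = (2 - (-2)/⅕)*(-15) - 9 = (2 - (-2)*5)*(-15) - 9 = (2 - 1*(-10))*(-15) - 9 = (2 + 10)*(-15) - 9 = 12*(-15) - 9 = -180 - 9 = -189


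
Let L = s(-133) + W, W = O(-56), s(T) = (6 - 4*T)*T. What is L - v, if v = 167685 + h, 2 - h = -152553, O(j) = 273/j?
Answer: -3134391/8 ≈ -3.9180e+5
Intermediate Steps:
s(T) = T*(6 - 4*T)
h = 152555 (h = 2 - 1*(-152553) = 2 + 152553 = 152555)
W = -39/8 (W = 273/(-56) = 273*(-1/56) = -39/8 ≈ -4.8750)
v = 320240 (v = 167685 + 152555 = 320240)
L = -572471/8 (L = 2*(-133)*(3 - 2*(-133)) - 39/8 = 2*(-133)*(3 + 266) - 39/8 = 2*(-133)*269 - 39/8 = -71554 - 39/8 = -572471/8 ≈ -71559.)
L - v = -572471/8 - 1*320240 = -572471/8 - 320240 = -3134391/8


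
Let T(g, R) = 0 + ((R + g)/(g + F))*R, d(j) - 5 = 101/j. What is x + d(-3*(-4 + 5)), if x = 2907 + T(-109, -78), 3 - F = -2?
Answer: 32857/12 ≈ 2738.1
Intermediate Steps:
F = 5 (F = 3 - 1*(-2) = 3 + 2 = 5)
d(j) = 5 + 101/j
T(g, R) = R*(R + g)/(5 + g) (T(g, R) = 0 + ((R + g)/(g + 5))*R = 0 + ((R + g)/(5 + g))*R = 0 + R*(R + g)/(5 + g) = R*(R + g)/(5 + g))
x = 11067/4 (x = 2907 - 78*(-78 - 109)/(5 - 109) = 2907 - 78*(-187)/(-104) = 2907 - 78*(-1/104)*(-187) = 2907 - 561/4 = 11067/4 ≈ 2766.8)
x + d(-3*(-4 + 5)) = 11067/4 + (5 + 101/((-3*(-4 + 5)))) = 11067/4 + (5 + 101/((-3*1))) = 11067/4 + (5 + 101/(-3)) = 11067/4 + (5 + 101*(-⅓)) = 11067/4 + (5 - 101/3) = 11067/4 - 86/3 = 32857/12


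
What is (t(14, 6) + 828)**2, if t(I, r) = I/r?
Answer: 6205081/9 ≈ 6.8945e+5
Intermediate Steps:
(t(14, 6) + 828)**2 = (14/6 + 828)**2 = (14*(1/6) + 828)**2 = (7/3 + 828)**2 = (2491/3)**2 = 6205081/9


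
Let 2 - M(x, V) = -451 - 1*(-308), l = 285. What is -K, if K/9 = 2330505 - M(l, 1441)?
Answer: -20973240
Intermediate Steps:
M(x, V) = 145 (M(x, V) = 2 - (-451 - 1*(-308)) = 2 - (-451 + 308) = 2 - 1*(-143) = 2 + 143 = 145)
K = 20973240 (K = 9*(2330505 - 1*145) = 9*(2330505 - 145) = 9*2330360 = 20973240)
-K = -1*20973240 = -20973240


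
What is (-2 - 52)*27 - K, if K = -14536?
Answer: 13078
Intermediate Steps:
(-2 - 52)*27 - K = (-2 - 52)*27 - 1*(-14536) = -54*27 + 14536 = -1458 + 14536 = 13078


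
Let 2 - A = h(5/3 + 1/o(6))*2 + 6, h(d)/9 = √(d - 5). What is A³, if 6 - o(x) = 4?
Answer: 10952 + 2610*I*√102 ≈ 10952.0 + 26360.0*I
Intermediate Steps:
o(x) = 2 (o(x) = 6 - 1*4 = 6 - 4 = 2)
h(d) = 9*√(-5 + d) (h(d) = 9*√(d - 5) = 9*√(-5 + d))
A = -4 - 3*I*√102 (A = 2 - ((9*√(-5 + (5/3 + 1/2)))*2 + 6) = 2 - ((9*√(-5 + (5*(⅓) + 1*(½))))*2 + 6) = 2 - ((9*√(-5 + (5/3 + ½)))*2 + 6) = 2 - ((9*√(-5 + 13/6))*2 + 6) = 2 - ((9*√(-17/6))*2 + 6) = 2 - ((9*(I*√102/6))*2 + 6) = 2 - ((3*I*√102/2)*2 + 6) = 2 - (3*I*√102 + 6) = 2 - (6 + 3*I*√102) = 2 + (-6 - 3*I*√102) = -4 - 3*I*√102 ≈ -4.0 - 30.299*I)
A³ = (-4 - 3*I*√102)³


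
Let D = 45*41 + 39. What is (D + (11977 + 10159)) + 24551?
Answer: 48571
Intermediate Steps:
D = 1884 (D = 1845 + 39 = 1884)
(D + (11977 + 10159)) + 24551 = (1884 + (11977 + 10159)) + 24551 = (1884 + 22136) + 24551 = 24020 + 24551 = 48571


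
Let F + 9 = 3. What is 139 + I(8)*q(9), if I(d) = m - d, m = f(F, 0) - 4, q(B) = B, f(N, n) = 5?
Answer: 76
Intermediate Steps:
F = -6 (F = -9 + 3 = -6)
m = 1 (m = 5 - 4 = 1)
I(d) = 1 - d
139 + I(8)*q(9) = 139 + (1 - 1*8)*9 = 139 + (1 - 8)*9 = 139 - 7*9 = 139 - 63 = 76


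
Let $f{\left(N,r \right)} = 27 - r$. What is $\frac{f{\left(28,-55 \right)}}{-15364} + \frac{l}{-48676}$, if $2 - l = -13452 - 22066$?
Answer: $- \frac{68715089}{93482258} \approx -0.73506$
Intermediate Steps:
$l = 35520$ ($l = 2 - \left(-13452 - 22066\right) = 2 - -35518 = 2 + 35518 = 35520$)
$\frac{f{\left(28,-55 \right)}}{-15364} + \frac{l}{-48676} = \frac{27 - -55}{-15364} + \frac{35520}{-48676} = \left(27 + 55\right) \left(- \frac{1}{15364}\right) + 35520 \left(- \frac{1}{48676}\right) = 82 \left(- \frac{1}{15364}\right) - \frac{8880}{12169} = - \frac{41}{7682} - \frac{8880}{12169} = - \frac{68715089}{93482258}$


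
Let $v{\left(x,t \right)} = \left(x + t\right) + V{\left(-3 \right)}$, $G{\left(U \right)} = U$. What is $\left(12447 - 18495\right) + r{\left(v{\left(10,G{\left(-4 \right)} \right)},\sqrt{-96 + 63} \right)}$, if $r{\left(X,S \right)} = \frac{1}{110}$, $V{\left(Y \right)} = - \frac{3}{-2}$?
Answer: $- \frac{665279}{110} \approx -6048.0$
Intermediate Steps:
$V{\left(Y \right)} = \frac{3}{2}$ ($V{\left(Y \right)} = \left(-3\right) \left(- \frac{1}{2}\right) = \frac{3}{2}$)
$v{\left(x,t \right)} = \frac{3}{2} + t + x$ ($v{\left(x,t \right)} = \left(x + t\right) + \frac{3}{2} = \left(t + x\right) + \frac{3}{2} = \frac{3}{2} + t + x$)
$r{\left(X,S \right)} = \frac{1}{110}$
$\left(12447 - 18495\right) + r{\left(v{\left(10,G{\left(-4 \right)} \right)},\sqrt{-96 + 63} \right)} = \left(12447 - 18495\right) + \frac{1}{110} = -6048 + \frac{1}{110} = - \frac{665279}{110}$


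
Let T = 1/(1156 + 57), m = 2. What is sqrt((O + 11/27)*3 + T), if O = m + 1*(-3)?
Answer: I*sqrt(23530987)/3639 ≈ 1.333*I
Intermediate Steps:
T = 1/1213 ≈ 0.00082440
O = -1 (O = 2 + 1*(-3) = 2 - 3 = -1)
sqrt((O + 11/27)*3 + T) = sqrt((-1 + 11/27)*3 + 1/1213) = sqrt(-16/27*3 + 1/1213) = sqrt(-16/9 + 1/1213) = sqrt(-19399/10917) = I*sqrt(23530987)/3639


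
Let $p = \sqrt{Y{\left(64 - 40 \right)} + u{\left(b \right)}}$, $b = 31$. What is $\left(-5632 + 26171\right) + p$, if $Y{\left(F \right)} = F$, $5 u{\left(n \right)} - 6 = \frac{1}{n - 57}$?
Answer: $20539 + \frac{\sqrt{17030}}{26} \approx 20544.0$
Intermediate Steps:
$u{\left(n \right)} = \frac{6}{5} + \frac{1}{5 \left(-57 + n\right)}$ ($u{\left(n \right)} = \frac{6}{5} + \frac{1}{5 \left(n - 57\right)} = \frac{6}{5} + \frac{1}{5 \left(-57 + n\right)}$)
$p = \frac{\sqrt{17030}}{26}$ ($p = \sqrt{\left(64 - 40\right) + \frac{-341 + 6 \cdot 31}{5 \left(-57 + 31\right)}} = \sqrt{24 + \frac{-341 + 186}{5 \left(-26\right)}} = \sqrt{24 + \frac{1}{5} \left(- \frac{1}{26}\right) \left(-155\right)} = \sqrt{24 + \frac{31}{26}} = \sqrt{\frac{655}{26}} = \frac{\sqrt{17030}}{26} \approx 5.0192$)
$\left(-5632 + 26171\right) + p = \left(-5632 + 26171\right) + \frac{\sqrt{17030}}{26} = 20539 + \frac{\sqrt{17030}}{26}$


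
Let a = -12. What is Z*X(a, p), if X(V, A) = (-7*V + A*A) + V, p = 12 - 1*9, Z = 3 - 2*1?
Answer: 81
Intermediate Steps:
Z = 1 (Z = 3 - 2 = 1)
p = 3 (p = 12 - 9 = 3)
X(V, A) = A**2 - 6*V (X(V, A) = (-7*V + A**2) + V = (A**2 - 7*V) + V = A**2 - 6*V)
Z*X(a, p) = 1*(3**2 - 6*(-12)) = 1*(9 + 72) = 1*81 = 81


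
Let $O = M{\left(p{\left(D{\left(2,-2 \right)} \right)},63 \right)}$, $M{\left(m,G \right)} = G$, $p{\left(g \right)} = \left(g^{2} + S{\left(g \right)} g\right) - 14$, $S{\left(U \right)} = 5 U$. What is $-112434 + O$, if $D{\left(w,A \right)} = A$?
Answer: $-112371$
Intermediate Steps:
$p{\left(g \right)} = -14 + 6 g^{2}$ ($p{\left(g \right)} = \left(g^{2} + 5 g g\right) - 14 = \left(g^{2} + 5 g^{2}\right) - 14 = 6 g^{2} - 14 = -14 + 6 g^{2}$)
$O = 63$
$-112434 + O = -112434 + 63 = -112371$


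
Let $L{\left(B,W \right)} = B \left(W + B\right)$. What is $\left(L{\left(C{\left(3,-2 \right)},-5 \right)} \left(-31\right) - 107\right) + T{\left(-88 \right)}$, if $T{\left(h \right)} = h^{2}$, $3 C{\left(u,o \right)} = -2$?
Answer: $\frac{67679}{9} \approx 7519.9$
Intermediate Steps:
$C{\left(u,o \right)} = - \frac{2}{3}$ ($C{\left(u,o \right)} = \frac{1}{3} \left(-2\right) = - \frac{2}{3}$)
$L{\left(B,W \right)} = B \left(B + W\right)$
$\left(L{\left(C{\left(3,-2 \right)},-5 \right)} \left(-31\right) - 107\right) + T{\left(-88 \right)} = \left(- \frac{2 \left(- \frac{2}{3} - 5\right)}{3} \left(-31\right) - 107\right) + \left(-88\right)^{2} = \left(\left(- \frac{2}{3}\right) \left(- \frac{17}{3}\right) \left(-31\right) - 107\right) + 7744 = \left(\frac{34}{9} \left(-31\right) - 107\right) + 7744 = \left(- \frac{1054}{9} - 107\right) + 7744 = - \frac{2017}{9} + 7744 = \frac{67679}{9}$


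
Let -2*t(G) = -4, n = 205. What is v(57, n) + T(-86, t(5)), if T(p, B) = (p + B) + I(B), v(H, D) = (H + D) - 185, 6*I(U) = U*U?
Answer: -19/3 ≈ -6.3333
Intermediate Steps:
t(G) = 2 (t(G) = -½*(-4) = 2)
I(U) = U²/6 (I(U) = (U*U)/6 = U²/6)
v(H, D) = -185 + D + H (v(H, D) = (D + H) - 185 = -185 + D + H)
T(p, B) = B + p + B²/6 (T(p, B) = (p + B) + B²/6 = (B + p) + B²/6 = B + p + B²/6)
v(57, n) + T(-86, t(5)) = (-185 + 205 + 57) + (2 - 86 + (⅙)*2²) = 77 + (2 - 86 + (⅙)*4) = 77 + (2 - 86 + ⅔) = 77 - 250/3 = -19/3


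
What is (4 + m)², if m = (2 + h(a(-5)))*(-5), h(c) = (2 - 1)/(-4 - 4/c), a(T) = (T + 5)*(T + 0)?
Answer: 36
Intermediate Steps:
a(T) = T*(5 + T) (a(T) = (5 + T)*T = T*(5 + T))
h(c) = 1/(-4 - 4/c)
m = -10 (m = (2 - (-5*(5 - 5))/(4 + 4*(-5*(5 - 5))))*(-5) = (2 - (-5*0)/(4 + 4*(-5*0)))*(-5) = (2 - 1*0/(4 + 4*0))*(-5) = (2 - 1*0/(4 + 0))*(-5) = (2 - 1*0/4)*(-5) = (2 - 1*0*¼)*(-5) = (2 + 0)*(-5) = 2*(-5) = -10)
(4 + m)² = (4 - 10)² = (-6)² = 36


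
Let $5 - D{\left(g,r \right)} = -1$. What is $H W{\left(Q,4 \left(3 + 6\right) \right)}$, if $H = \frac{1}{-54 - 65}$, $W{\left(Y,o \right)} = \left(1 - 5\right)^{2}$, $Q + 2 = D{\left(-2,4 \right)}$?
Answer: $- \frac{16}{119} \approx -0.13445$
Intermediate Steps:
$D{\left(g,r \right)} = 6$ ($D{\left(g,r \right)} = 5 - -1 = 5 + 1 = 6$)
$Q = 4$ ($Q = -2 + 6 = 4$)
$W{\left(Y,o \right)} = 16$ ($W{\left(Y,o \right)} = \left(-4\right)^{2} = 16$)
$H = - \frac{1}{119}$ ($H = \frac{1}{-119} = - \frac{1}{119} \approx -0.0084034$)
$H W{\left(Q,4 \left(3 + 6\right) \right)} = \left(- \frac{1}{119}\right) 16 = - \frac{16}{119}$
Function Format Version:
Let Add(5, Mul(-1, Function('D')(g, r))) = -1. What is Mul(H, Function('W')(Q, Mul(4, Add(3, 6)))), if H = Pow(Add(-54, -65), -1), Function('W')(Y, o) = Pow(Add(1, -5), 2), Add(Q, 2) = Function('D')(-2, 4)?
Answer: Rational(-16, 119) ≈ -0.13445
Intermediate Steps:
Function('D')(g, r) = 6 (Function('D')(g, r) = Add(5, Mul(-1, -1)) = Add(5, 1) = 6)
Q = 4 (Q = Add(-2, 6) = 4)
Function('W')(Y, o) = 16 (Function('W')(Y, o) = Pow(-4, 2) = 16)
H = Rational(-1, 119) (H = Pow(-119, -1) = Rational(-1, 119) ≈ -0.0084034)
Mul(H, Function('W')(Q, Mul(4, Add(3, 6)))) = Mul(Rational(-1, 119), 16) = Rational(-16, 119)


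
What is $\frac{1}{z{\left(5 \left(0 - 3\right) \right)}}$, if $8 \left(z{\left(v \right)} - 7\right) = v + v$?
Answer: $\frac{4}{13} \approx 0.30769$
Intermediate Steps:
$z{\left(v \right)} = 7 + \frac{v}{4}$ ($z{\left(v \right)} = 7 + \frac{v + v}{8} = 7 + \frac{2 v}{8} = 7 + \frac{v}{4}$)
$\frac{1}{z{\left(5 \left(0 - 3\right) \right)}} = \frac{1}{7 + \frac{5 \left(0 - 3\right)}{4}} = \frac{1}{7 + \frac{5 \left(-3\right)}{4}} = \frac{1}{7 + \frac{1}{4} \left(-15\right)} = \frac{1}{7 - \frac{15}{4}} = \frac{1}{\frac{13}{4}} = \frac{4}{13}$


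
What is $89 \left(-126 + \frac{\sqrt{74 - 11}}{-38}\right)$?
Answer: $-11214 - \frac{267 \sqrt{7}}{38} \approx -11233.0$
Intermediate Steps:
$89 \left(-126 + \frac{\sqrt{74 - 11}}{-38}\right) = 89 \left(-126 + \sqrt{63} \left(- \frac{1}{38}\right)\right) = 89 \left(-126 + 3 \sqrt{7} \left(- \frac{1}{38}\right)\right) = 89 \left(-126 - \frac{3 \sqrt{7}}{38}\right) = -11214 - \frac{267 \sqrt{7}}{38}$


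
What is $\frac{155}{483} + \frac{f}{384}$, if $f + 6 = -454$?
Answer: $- \frac{13555}{15456} \approx -0.87701$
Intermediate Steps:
$f = -460$ ($f = -6 - 454 = -460$)
$\frac{155}{483} + \frac{f}{384} = \frac{155}{483} - \frac{460}{384} = 155 \cdot \frac{1}{483} - \frac{115}{96} = \frac{155}{483} - \frac{115}{96} = - \frac{13555}{15456}$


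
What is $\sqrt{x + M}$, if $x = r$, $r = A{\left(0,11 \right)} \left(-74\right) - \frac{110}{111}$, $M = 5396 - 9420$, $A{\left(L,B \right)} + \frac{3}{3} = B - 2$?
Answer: $\frac{i \sqrt{56885946}}{111} \approx 67.948 i$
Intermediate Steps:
$A{\left(L,B \right)} = -3 + B$ ($A{\left(L,B \right)} = -1 + \left(B - 2\right) = -1 + \left(-2 + B\right) = -3 + B$)
$M = -4024$
$r = - \frac{65822}{111}$ ($r = \left(-3 + 11\right) \left(-74\right) - \frac{110}{111} = 8 \left(-74\right) - \frac{110}{111} = -592 - \frac{110}{111} = - \frac{65822}{111} \approx -592.99$)
$x = - \frac{65822}{111} \approx -592.99$
$\sqrt{x + M} = \sqrt{- \frac{65822}{111} - 4024} = \sqrt{- \frac{512486}{111}} = \frac{i \sqrt{56885946}}{111}$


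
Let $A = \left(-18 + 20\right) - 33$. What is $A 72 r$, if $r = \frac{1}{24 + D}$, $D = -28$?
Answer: $558$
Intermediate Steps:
$r = - \frac{1}{4}$ ($r = \frac{1}{24 - 28} = \frac{1}{-4} = - \frac{1}{4} \approx -0.25$)
$A = -31$ ($A = 2 - 33 = -31$)
$A 72 r = \left(-31\right) 72 \left(- \frac{1}{4}\right) = \left(-2232\right) \left(- \frac{1}{4}\right) = 558$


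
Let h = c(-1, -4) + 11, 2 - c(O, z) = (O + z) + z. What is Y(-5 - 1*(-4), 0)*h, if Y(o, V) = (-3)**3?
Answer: -594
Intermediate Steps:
Y(o, V) = -27
c(O, z) = 2 - O - 2*z (c(O, z) = 2 - ((O + z) + z) = 2 - (O + 2*z) = 2 + (-O - 2*z) = 2 - O - 2*z)
h = 22 (h = (2 - 1*(-1) - 2*(-4)) + 11 = (2 + 1 + 8) + 11 = 11 + 11 = 22)
Y(-5 - 1*(-4), 0)*h = -27*22 = -594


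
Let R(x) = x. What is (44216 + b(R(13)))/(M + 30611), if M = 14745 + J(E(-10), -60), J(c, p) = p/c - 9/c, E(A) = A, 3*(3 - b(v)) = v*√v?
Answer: 442190/453629 - 130*√13/1360887 ≈ 0.97444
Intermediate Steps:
b(v) = 3 - v^(3/2)/3 (b(v) = 3 - v*√v/3 = 3 - v^(3/2)/3)
J(c, p) = -9/c + p/c
M = 147519/10 (M = 14745 + (-9 - 60)/(-10) = 14745 - ⅒*(-69) = 14745 + 69/10 = 147519/10 ≈ 14752.)
(44216 + b(R(13)))/(M + 30611) = (44216 + (3 - 13*√13/3))/(147519/10 + 30611) = (44216 + (3 - 13*√13/3))/(453629/10) = (44216 + (3 - 13*√13/3))*(10/453629) = (44219 - 13*√13/3)*(10/453629) = 442190/453629 - 130*√13/1360887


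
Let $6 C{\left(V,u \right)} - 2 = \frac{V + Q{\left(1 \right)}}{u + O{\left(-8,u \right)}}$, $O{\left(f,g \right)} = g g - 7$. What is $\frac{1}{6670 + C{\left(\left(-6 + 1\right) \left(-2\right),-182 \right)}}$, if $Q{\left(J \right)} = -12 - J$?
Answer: $\frac{197610}{1318124567} \approx 0.00014992$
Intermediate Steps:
$O{\left(f,g \right)} = -7 + g^{2}$ ($O{\left(f,g \right)} = g^{2} - 7 = -7 + g^{2}$)
$C{\left(V,u \right)} = \frac{1}{3} + \frac{-13 + V}{6 \left(-7 + u + u^{2}\right)}$ ($C{\left(V,u \right)} = \frac{1}{3} + \frac{\left(V - 13\right) \frac{1}{u + \left(-7 + u^{2}\right)}}{6} = \frac{1}{3} + \frac{\left(V - 13\right) \frac{1}{-7 + u + u^{2}}}{6} = \frac{1}{3} + \frac{\left(-13 + V\right) \frac{1}{-7 + u + u^{2}}}{6} = \frac{1}{3} + \frac{\frac{1}{-7 + u + u^{2}} \left(-13 + V\right)}{6} = \frac{1}{3} + \frac{-13 + V}{6 \left(-7 + u + u^{2}\right)}$)
$\frac{1}{6670 + C{\left(\left(-6 + 1\right) \left(-2\right),-182 \right)}} = \frac{1}{6670 + \frac{-27 + \left(-6 + 1\right) \left(-2\right) + 2 \left(-182\right) + 2 \left(-182\right)^{2}}{6 \left(-7 - 182 + \left(-182\right)^{2}\right)}} = \frac{1}{6670 + \frac{-27 - -10 - 364 + 2 \cdot 33124}{6 \left(-7 - 182 + 33124\right)}} = \frac{1}{6670 + \frac{-27 + 10 - 364 + 66248}{6 \cdot 32935}} = \frac{1}{6670 + \frac{1}{6} \cdot \frac{1}{32935} \cdot 65867} = \frac{1}{6670 + \frac{65867}{197610}} = \frac{1}{\frac{1318124567}{197610}} = \frac{197610}{1318124567}$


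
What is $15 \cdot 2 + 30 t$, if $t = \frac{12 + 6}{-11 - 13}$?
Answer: $\frac{15}{2} \approx 7.5$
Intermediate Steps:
$t = - \frac{3}{4}$ ($t = \frac{18}{-24} = 18 \left(- \frac{1}{24}\right) = - \frac{3}{4} \approx -0.75$)
$15 \cdot 2 + 30 t = 15 \cdot 2 + 30 \left(- \frac{3}{4}\right) = 30 - \frac{45}{2} = \frac{15}{2}$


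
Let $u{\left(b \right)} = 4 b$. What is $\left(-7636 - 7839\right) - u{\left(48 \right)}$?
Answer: $-15667$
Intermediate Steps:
$\left(-7636 - 7839\right) - u{\left(48 \right)} = \left(-7636 - 7839\right) - 4 \cdot 48 = \left(-7636 - 7839\right) - 192 = -15475 - 192 = -15667$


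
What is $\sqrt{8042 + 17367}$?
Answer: $\sqrt{25409} \approx 159.4$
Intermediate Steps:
$\sqrt{8042 + 17367} = \sqrt{25409}$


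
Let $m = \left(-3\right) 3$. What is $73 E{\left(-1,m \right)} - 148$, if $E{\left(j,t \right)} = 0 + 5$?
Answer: $217$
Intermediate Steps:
$m = -9$
$E{\left(j,t \right)} = 5$
$73 E{\left(-1,m \right)} - 148 = 73 \cdot 5 - 148 = 365 - 148 = 217$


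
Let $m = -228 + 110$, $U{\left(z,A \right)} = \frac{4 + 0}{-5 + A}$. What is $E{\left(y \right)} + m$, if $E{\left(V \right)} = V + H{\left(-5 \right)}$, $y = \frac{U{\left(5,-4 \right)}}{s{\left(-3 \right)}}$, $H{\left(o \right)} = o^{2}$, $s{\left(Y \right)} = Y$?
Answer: $- \frac{2507}{27} \approx -92.852$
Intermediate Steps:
$U{\left(z,A \right)} = \frac{4}{-5 + A}$
$m = -118$
$y = \frac{4}{27}$ ($y = \frac{4 \frac{1}{-5 - 4}}{-3} = \frac{4}{-9} \left(- \frac{1}{3}\right) = 4 \left(- \frac{1}{9}\right) \left(- \frac{1}{3}\right) = \left(- \frac{4}{9}\right) \left(- \frac{1}{3}\right) = \frac{4}{27} \approx 0.14815$)
$E{\left(V \right)} = 25 + V$ ($E{\left(V \right)} = V + \left(-5\right)^{2} = V + 25 = 25 + V$)
$E{\left(y \right)} + m = \left(25 + \frac{4}{27}\right) - 118 = \frac{679}{27} - 118 = - \frac{2507}{27}$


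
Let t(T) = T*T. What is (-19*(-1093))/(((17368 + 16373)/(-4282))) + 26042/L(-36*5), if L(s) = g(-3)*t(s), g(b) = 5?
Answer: -800269830271/303669000 ≈ -2635.3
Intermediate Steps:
t(T) = T²
L(s) = 5*s²
(-19*(-1093))/(((17368 + 16373)/(-4282))) + 26042/L(-36*5) = (-19*(-1093))/(((17368 + 16373)/(-4282))) + 26042/((5*(-36*5)²)) = 20767/((33741*(-1/4282))) + 26042/((5*(-1*180)²)) = 20767/(-33741/4282) + 26042/((5*(-180)²)) = 20767*(-4282/33741) + 26042/((5*32400)) = -88924294/33741 + 26042/162000 = -88924294/33741 + 26042*(1/162000) = -88924294/33741 + 13021/81000 = -800269830271/303669000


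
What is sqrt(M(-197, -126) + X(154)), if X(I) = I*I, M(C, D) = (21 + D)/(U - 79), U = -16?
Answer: 25*sqrt(13699)/19 ≈ 154.00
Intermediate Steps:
M(C, D) = -21/95 - D/95 (M(C, D) = (21 + D)/(-16 - 79) = (21 + D)/(-95) = (21 + D)*(-1/95) = -21/95 - D/95)
X(I) = I**2
sqrt(M(-197, -126) + X(154)) = sqrt((-21/95 - 1/95*(-126)) + 154**2) = sqrt((-21/95 + 126/95) + 23716) = sqrt(21/19 + 23716) = sqrt(450625/19) = 25*sqrt(13699)/19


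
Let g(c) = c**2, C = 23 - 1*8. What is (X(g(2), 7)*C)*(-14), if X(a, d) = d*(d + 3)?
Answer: -14700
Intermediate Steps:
C = 15 (C = 23 - 8 = 15)
X(a, d) = d*(3 + d)
(X(g(2), 7)*C)*(-14) = ((7*(3 + 7))*15)*(-14) = ((7*10)*15)*(-14) = (70*15)*(-14) = 1050*(-14) = -14700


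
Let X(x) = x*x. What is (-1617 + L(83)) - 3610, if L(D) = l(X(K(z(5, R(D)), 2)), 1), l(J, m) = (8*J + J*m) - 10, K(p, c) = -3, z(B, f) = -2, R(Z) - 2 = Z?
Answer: -5156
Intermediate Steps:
R(Z) = 2 + Z
X(x) = x**2
l(J, m) = -10 + 8*J + J*m
L(D) = 71 (L(D) = -10 + 8*(-3)**2 + (-3)**2*1 = -10 + 8*9 + 9*1 = -10 + 72 + 9 = 71)
(-1617 + L(83)) - 3610 = (-1617 + 71) - 3610 = -1546 - 3610 = -5156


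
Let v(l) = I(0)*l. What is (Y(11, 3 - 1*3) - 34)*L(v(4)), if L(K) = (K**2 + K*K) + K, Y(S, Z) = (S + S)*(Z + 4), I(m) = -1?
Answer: 1512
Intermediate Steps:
Y(S, Z) = 2*S*(4 + Z) (Y(S, Z) = (2*S)*(4 + Z) = 2*S*(4 + Z))
v(l) = -l
L(K) = K + 2*K**2 (L(K) = (K**2 + K**2) + K = 2*K**2 + K = K + 2*K**2)
(Y(11, 3 - 1*3) - 34)*L(v(4)) = (2*11*(4 + (3 - 1*3)) - 34)*((-1*4)*(1 + 2*(-1*4))) = (2*11*(4 + (3 - 3)) - 34)*(-4*(1 + 2*(-4))) = (2*11*(4 + 0) - 34)*(-4*(1 - 8)) = (2*11*4 - 34)*(-4*(-7)) = (88 - 34)*28 = 54*28 = 1512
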